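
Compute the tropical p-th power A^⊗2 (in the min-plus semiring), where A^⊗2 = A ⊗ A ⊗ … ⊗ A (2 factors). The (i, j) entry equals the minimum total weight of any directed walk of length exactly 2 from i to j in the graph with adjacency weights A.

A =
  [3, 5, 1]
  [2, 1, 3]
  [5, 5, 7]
A^⊗2 =
  [6, 6, 4]
  [3, 2, 3]
  [7, 6, 6]

Each entry (A^⊗2)_ij equals the minimum over all length-2 walks i = v_0 → v_1 → … → v_2 = j of Σ_t A[v_t][v_{t+1}]. For example, for (i, j) = (0, 2) we minimise over 3 possible intermediate vertex sequences; the minimum is 4, attained along the walk 0 → 0 → 2.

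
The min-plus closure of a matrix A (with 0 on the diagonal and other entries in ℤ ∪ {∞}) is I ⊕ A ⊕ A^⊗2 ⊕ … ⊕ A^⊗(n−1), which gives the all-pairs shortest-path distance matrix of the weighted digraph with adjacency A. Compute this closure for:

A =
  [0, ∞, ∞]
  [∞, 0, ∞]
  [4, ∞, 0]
Closure =
  [0, ∞, ∞]
  [∞, 0, ∞]
  [4, ∞, 0]

This is the Floyd-Warshall all-pairs shortest-path computation. For each intermediate vertex k = 0, 1, …, 2, update dist[i][j] ← min(dist[i][j], dist[i][k] + dist[k][j]). The final matrix gives, for each (i, j), the minimum total weight of any directed path from i to j (possibly empty when i = j).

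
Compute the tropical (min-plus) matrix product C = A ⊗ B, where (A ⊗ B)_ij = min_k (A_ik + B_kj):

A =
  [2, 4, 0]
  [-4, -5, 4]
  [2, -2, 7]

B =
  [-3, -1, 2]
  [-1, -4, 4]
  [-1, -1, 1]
A ⊗ B =
  [-1, -1, 1]
  [-7, -9, -2]
  [-3, -6, 2]

Apply the min-plus product entry-by-entry:
  C[0][0] = min over k of (A[0][0] + B[0][0] = 2 + -3 = -1, A[0][1] + B[1][0] = 4 + -1 = 3, A[0][2] + B[2][0] = 0 + -1 = -1) = -1 (attained at k = 0)
  C[0][1] = min over k of (A[0][0] + B[0][1] = 2 + -1 = 1, A[0][1] + B[1][1] = 4 + -4 = 0, A[0][2] + B[2][1] = 0 + -1 = -1) = -1 (attained at k = 2)
  C[0][2] = min over k of (A[0][0] + B[0][2] = 2 + 2 = 4, A[0][1] + B[1][2] = 4 + 4 = 8, A[0][2] + B[2][2] = 0 + 1 = 1) = 1 (attained at k = 2)
  C[1][0] = min over k of (A[1][0] + B[0][0] = -4 + -3 = -7, A[1][1] + B[1][0] = -5 + -1 = -6, A[1][2] + B[2][0] = 4 + -1 = 3) = -7 (attained at k = 0)
  C[1][1] = min over k of (A[1][0] + B[0][1] = -4 + -1 = -5, A[1][1] + B[1][1] = -5 + -4 = -9, A[1][2] + B[2][1] = 4 + -1 = 3) = -9 (attained at k = 1)
  C[1][2] = min over k of (A[1][0] + B[0][2] = -4 + 2 = -2, A[1][1] + B[1][2] = -5 + 4 = -1, A[1][2] + B[2][2] = 4 + 1 = 5) = -2 (attained at k = 0)
  C[2][0] = min over k of (A[2][0] + B[0][0] = 2 + -3 = -1, A[2][1] + B[1][0] = -2 + -1 = -3, A[2][2] + B[2][0] = 7 + -1 = 6) = -3 (attained at k = 1)
  C[2][1] = min over k of (A[2][0] + B[0][1] = 2 + -1 = 1, A[2][1] + B[1][1] = -2 + -4 = -6, A[2][2] + B[2][1] = 7 + -1 = 6) = -6 (attained at k = 1)
  C[2][2] = min over k of (A[2][0] + B[0][2] = 2 + 2 = 4, A[2][1] + B[1][2] = -2 + 4 = 2, A[2][2] + B[2][2] = 7 + 1 = 8) = 2 (attained at k = 1)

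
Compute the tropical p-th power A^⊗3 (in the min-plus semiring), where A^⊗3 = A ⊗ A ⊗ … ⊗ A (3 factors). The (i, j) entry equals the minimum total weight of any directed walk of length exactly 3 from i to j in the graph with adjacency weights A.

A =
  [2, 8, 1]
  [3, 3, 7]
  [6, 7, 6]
A^⊗3 =
  [6, 10, 5]
  [7, 9, 6]
  [10, 13, 9]

Each entry (A^⊗3)_ij equals the minimum over all length-3 walks i = v_0 → v_1 → … → v_3 = j of Σ_t A[v_t][v_{t+1}]. For example, for (i, j) = (0, 2) we minimise over 9 possible intermediate vertex sequences; the minimum is 5, attained along the walk 0 → 0 → 0 → 2.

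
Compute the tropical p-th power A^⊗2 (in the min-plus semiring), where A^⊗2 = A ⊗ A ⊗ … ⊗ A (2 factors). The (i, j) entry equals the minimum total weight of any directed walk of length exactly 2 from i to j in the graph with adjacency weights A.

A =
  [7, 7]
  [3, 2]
A^⊗2 =
  [10, 9]
  [5, 4]

Each entry (A^⊗2)_ij equals the minimum over all length-2 walks i = v_0 → v_1 → … → v_2 = j of Σ_t A[v_t][v_{t+1}]. For example, for (i, j) = (0, 1) we minimise over 2 possible intermediate vertex sequences; the minimum is 9, attained along the walk 0 → 1 → 1.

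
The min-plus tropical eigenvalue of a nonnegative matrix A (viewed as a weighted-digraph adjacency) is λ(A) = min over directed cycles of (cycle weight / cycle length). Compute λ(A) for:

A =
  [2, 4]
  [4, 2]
λ(A) = 2

Enumerate directed cycles and compute their means (weight / length). Sample:
  cycle 0 → 0: weight = 2, length = 1, mean = 2/1 ≈ 2.000
  cycle 1 → 1: weight = 2, length = 1, mean = 2/1 ≈ 2.000
  cycle 0 → 1 → 0: weight = 8, length = 2, mean = 8/2 ≈ 4.000
  cycle 1 → 0 → 1: weight = 8, length = 2, mean = 8/2 ≈ 4.000
Minimum mean = 2.000, attained e.g. along the cycle 0 → 0 with weight 2 and length 1. So λ(A) = 2/1 = 2.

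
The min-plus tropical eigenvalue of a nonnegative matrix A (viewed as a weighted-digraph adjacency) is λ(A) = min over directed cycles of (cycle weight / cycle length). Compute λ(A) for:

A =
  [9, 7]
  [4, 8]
λ(A) = 11/2

Enumerate directed cycles and compute their means (weight / length). Sample:
  cycle 0 → 0: weight = 9, length = 1, mean = 9/1 ≈ 9.000
  cycle 1 → 1: weight = 8, length = 1, mean = 8/1 ≈ 8.000
  cycle 0 → 1 → 0: weight = 11, length = 2, mean = 11/2 ≈ 5.500
  cycle 1 → 0 → 1: weight = 11, length = 2, mean = 11/2 ≈ 5.500
Minimum mean = 5.500, attained e.g. along the cycle 0 → 1 → 0 with weight 11 and length 2. So λ(A) = 11/2 = 11/2.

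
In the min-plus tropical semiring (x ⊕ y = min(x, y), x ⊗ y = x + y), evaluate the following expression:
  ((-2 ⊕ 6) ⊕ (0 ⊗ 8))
((-2 ⊕ 6) ⊕ (0 ⊗ 8)) = -2

Expand innermost to outermost. Recall ⊕ takes the minimum of its arguments and ⊗ takes their sum. Working out the expression ((-2 ⊕ 6) ⊕ (0 ⊗ 8)) gives -2.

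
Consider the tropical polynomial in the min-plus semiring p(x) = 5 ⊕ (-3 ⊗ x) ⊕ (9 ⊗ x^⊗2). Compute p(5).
p(5) = 2

A tropical monomial a ⊗ x^⊗i evaluates to a + i · x. Evaluating each term at x = 5:
  Term 0 contributes 5 + 0 · 5 = 5
  Term 1 contributes -3 + 1 · 5 = 2
  Term 2 contributes 9 + 2 · 5 = 19
p(5) = ⊕ of these = min[5, 2, 19] = 2.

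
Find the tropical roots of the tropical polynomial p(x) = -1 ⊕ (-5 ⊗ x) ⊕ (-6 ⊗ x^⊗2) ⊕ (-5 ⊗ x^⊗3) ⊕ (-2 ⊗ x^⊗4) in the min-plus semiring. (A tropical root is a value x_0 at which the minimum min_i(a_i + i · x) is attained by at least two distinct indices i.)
Roots: {-3, -1, 1, 4}

Each tropical root is a break point of the lower envelope of the lines y = a_i + i · x (there are 5 lines, with slopes 0, 1, ..., 4). Only the lines that attain the minimum somewhere contribute to roots; other lines are dominated. Here the surviving (envelope) indices are i = 4, i = 3, i = 2, i = 1, i = 0.
Intersections between consecutive envelope lines give the roots: for adjacent envelope indices i < j the intersection is x = (a_i − a_j) / (j − i). Reading off the sorted break points: {-3, -1, 1, 4}.
Verification: at each break x_0, at least two indices attain the minimum of min_i(a_i + i · x_0).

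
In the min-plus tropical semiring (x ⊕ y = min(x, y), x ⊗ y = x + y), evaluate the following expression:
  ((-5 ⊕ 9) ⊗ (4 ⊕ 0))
((-5 ⊕ 9) ⊗ (4 ⊕ 0)) = -5

Expand innermost to outermost. Recall ⊕ takes the minimum of its arguments and ⊗ takes their sum. Working out the expression ((-5 ⊕ 9) ⊗ (4 ⊕ 0)) gives -5.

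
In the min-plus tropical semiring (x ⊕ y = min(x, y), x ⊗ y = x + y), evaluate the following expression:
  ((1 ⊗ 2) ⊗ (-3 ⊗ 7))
((1 ⊗ 2) ⊗ (-3 ⊗ 7)) = 7

Expand innermost to outermost. Recall ⊕ takes the minimum of its arguments and ⊗ takes their sum. Working out the expression ((1 ⊗ 2) ⊗ (-3 ⊗ 7)) gives 7.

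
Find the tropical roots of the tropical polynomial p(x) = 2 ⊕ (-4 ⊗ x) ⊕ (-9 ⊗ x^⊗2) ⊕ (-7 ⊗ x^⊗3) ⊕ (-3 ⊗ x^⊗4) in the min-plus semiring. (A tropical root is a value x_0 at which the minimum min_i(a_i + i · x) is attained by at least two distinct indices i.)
Roots: {-4, -2, 5, 6}

Each tropical root is a break point of the lower envelope of the lines y = a_i + i · x (there are 5 lines, with slopes 0, 1, ..., 4). Only the lines that attain the minimum somewhere contribute to roots; other lines are dominated. Here the surviving (envelope) indices are i = 4, i = 3, i = 2, i = 1, i = 0.
Intersections between consecutive envelope lines give the roots: for adjacent envelope indices i < j the intersection is x = (a_i − a_j) / (j − i). Reading off the sorted break points: {-4, -2, 5, 6}.
Verification: at each break x_0, at least two indices attain the minimum of min_i(a_i + i · x_0).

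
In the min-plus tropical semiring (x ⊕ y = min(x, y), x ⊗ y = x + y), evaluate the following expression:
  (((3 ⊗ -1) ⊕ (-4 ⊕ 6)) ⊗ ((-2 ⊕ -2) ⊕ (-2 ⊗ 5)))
(((3 ⊗ -1) ⊕ (-4 ⊕ 6)) ⊗ ((-2 ⊕ -2) ⊕ (-2 ⊗ 5))) = -6

Expand innermost to outermost. Recall ⊕ takes the minimum of its arguments and ⊗ takes their sum. Working out the expression (((3 ⊗ -1) ⊕ (-4 ⊕ 6)) ⊗ ((-2 ⊕ -2) ⊕ (-2 ⊗ 5))) gives -6.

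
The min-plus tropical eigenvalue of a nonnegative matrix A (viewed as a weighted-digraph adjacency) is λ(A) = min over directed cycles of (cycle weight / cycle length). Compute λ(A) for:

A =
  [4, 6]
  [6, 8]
λ(A) = 4

Enumerate directed cycles and compute their means (weight / length). Sample:
  cycle 0 → 0: weight = 4, length = 1, mean = 4/1 ≈ 4.000
  cycle 1 → 1: weight = 8, length = 1, mean = 8/1 ≈ 8.000
  cycle 0 → 1 → 0: weight = 12, length = 2, mean = 12/2 ≈ 6.000
  cycle 1 → 0 → 1: weight = 12, length = 2, mean = 12/2 ≈ 6.000
Minimum mean = 4.000, attained e.g. along the cycle 0 → 0 with weight 4 and length 1. So λ(A) = 4/1 = 4.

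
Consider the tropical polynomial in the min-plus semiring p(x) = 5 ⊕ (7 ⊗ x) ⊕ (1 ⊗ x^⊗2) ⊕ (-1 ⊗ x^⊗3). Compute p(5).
p(5) = 5

A tropical monomial a ⊗ x^⊗i evaluates to a + i · x. Evaluating each term at x = 5:
  Term 0 contributes 5 + 0 · 5 = 5
  Term 1 contributes 7 + 1 · 5 = 12
  Term 2 contributes 1 + 2 · 5 = 11
  Term 3 contributes -1 + 3 · 5 = 14
p(5) = ⊕ of these = min[5, 12, 11, 14] = 5.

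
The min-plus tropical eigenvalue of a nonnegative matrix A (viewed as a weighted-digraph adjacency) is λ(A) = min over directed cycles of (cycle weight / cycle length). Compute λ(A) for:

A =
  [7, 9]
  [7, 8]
λ(A) = 7

Enumerate directed cycles and compute their means (weight / length). Sample:
  cycle 0 → 0: weight = 7, length = 1, mean = 7/1 ≈ 7.000
  cycle 1 → 1: weight = 8, length = 1, mean = 8/1 ≈ 8.000
  cycle 0 → 1 → 0: weight = 16, length = 2, mean = 16/2 ≈ 8.000
  cycle 1 → 0 → 1: weight = 16, length = 2, mean = 16/2 ≈ 8.000
Minimum mean = 7.000, attained e.g. along the cycle 0 → 0 with weight 7 and length 1. So λ(A) = 7/1 = 7.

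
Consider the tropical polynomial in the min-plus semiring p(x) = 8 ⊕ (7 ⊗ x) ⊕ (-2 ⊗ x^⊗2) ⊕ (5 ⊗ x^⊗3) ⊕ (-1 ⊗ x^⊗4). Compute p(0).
p(0) = -2

A tropical monomial a ⊗ x^⊗i evaluates to a + i · x. Evaluating each term at x = 0:
  Term 0 contributes 8 + 0 · 0 = 8
  Term 1 contributes 7 + 1 · 0 = 7
  Term 2 contributes -2 + 2 · 0 = -2
  Term 3 contributes 5 + 3 · 0 = 5
  Term 4 contributes -1 + 4 · 0 = -1
p(0) = ⊕ of these = min[8, 7, -2, 5, -1] = -2.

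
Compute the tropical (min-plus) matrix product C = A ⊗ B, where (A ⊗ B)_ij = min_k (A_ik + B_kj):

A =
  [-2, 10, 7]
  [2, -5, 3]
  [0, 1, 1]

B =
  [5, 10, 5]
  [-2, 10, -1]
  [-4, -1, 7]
A ⊗ B =
  [3, 6, 3]
  [-7, 2, -6]
  [-3, 0, 0]

Apply the min-plus product entry-by-entry:
  C[0][0] = min over k of (A[0][0] + B[0][0] = -2 + 5 = 3, A[0][1] + B[1][0] = 10 + -2 = 8, A[0][2] + B[2][0] = 7 + -4 = 3) = 3 (attained at k = 0)
  C[0][1] = min over k of (A[0][0] + B[0][1] = -2 + 10 = 8, A[0][1] + B[1][1] = 10 + 10 = 20, A[0][2] + B[2][1] = 7 + -1 = 6) = 6 (attained at k = 2)
  C[0][2] = min over k of (A[0][0] + B[0][2] = -2 + 5 = 3, A[0][1] + B[1][2] = 10 + -1 = 9, A[0][2] + B[2][2] = 7 + 7 = 14) = 3 (attained at k = 0)
  C[1][0] = min over k of (A[1][0] + B[0][0] = 2 + 5 = 7, A[1][1] + B[1][0] = -5 + -2 = -7, A[1][2] + B[2][0] = 3 + -4 = -1) = -7 (attained at k = 1)
  C[1][1] = min over k of (A[1][0] + B[0][1] = 2 + 10 = 12, A[1][1] + B[1][1] = -5 + 10 = 5, A[1][2] + B[2][1] = 3 + -1 = 2) = 2 (attained at k = 2)
  C[1][2] = min over k of (A[1][0] + B[0][2] = 2 + 5 = 7, A[1][1] + B[1][2] = -5 + -1 = -6, A[1][2] + B[2][2] = 3 + 7 = 10) = -6 (attained at k = 1)
  C[2][0] = min over k of (A[2][0] + B[0][0] = 0 + 5 = 5, A[2][1] + B[1][0] = 1 + -2 = -1, A[2][2] + B[2][0] = 1 + -4 = -3) = -3 (attained at k = 2)
  C[2][1] = min over k of (A[2][0] + B[0][1] = 0 + 10 = 10, A[2][1] + B[1][1] = 1 + 10 = 11, A[2][2] + B[2][1] = 1 + -1 = 0) = 0 (attained at k = 2)
  C[2][2] = min over k of (A[2][0] + B[0][2] = 0 + 5 = 5, A[2][1] + B[1][2] = 1 + -1 = 0, A[2][2] + B[2][2] = 1 + 7 = 8) = 0 (attained at k = 1)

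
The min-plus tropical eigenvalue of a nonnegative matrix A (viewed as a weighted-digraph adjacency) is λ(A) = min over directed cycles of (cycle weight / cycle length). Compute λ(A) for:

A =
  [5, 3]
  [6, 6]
λ(A) = 9/2

Enumerate directed cycles and compute their means (weight / length). Sample:
  cycle 0 → 0: weight = 5, length = 1, mean = 5/1 ≈ 5.000
  cycle 1 → 1: weight = 6, length = 1, mean = 6/1 ≈ 6.000
  cycle 0 → 1 → 0: weight = 9, length = 2, mean = 9/2 ≈ 4.500
  cycle 1 → 0 → 1: weight = 9, length = 2, mean = 9/2 ≈ 4.500
Minimum mean = 4.500, attained e.g. along the cycle 0 → 1 → 0 with weight 9 and length 2. So λ(A) = 9/2 = 9/2.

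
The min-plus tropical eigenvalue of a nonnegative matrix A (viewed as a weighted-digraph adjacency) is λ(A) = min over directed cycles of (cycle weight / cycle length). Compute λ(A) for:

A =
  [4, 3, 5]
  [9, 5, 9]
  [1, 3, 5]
λ(A) = 3

Enumerate directed cycles and compute their means (weight / length). Sample:
  cycle 0 → 0: weight = 4, length = 1, mean = 4/1 ≈ 4.000
  cycle 1 → 1: weight = 5, length = 1, mean = 5/1 ≈ 5.000
  cycle 2 → 2: weight = 5, length = 1, mean = 5/1 ≈ 5.000
  cycle 0 → 1 → 0: weight = 12, length = 2, mean = 12/2 ≈ 6.000
  cycle 0 → 2 → 0: weight = 6, length = 2, mean = 6/2 ≈ 3.000
  cycle 1 → 0 → 1: weight = 12, length = 2, mean = 12/2 ≈ 6.000
Minimum mean = 3.000, attained e.g. along the cycle 0 → 2 → 0 with weight 6 and length 2. So λ(A) = 6/2 = 3.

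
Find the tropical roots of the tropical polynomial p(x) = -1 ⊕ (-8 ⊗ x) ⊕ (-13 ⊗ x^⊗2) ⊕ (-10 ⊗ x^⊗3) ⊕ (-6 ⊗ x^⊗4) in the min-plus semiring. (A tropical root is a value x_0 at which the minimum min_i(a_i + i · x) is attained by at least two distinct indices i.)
Roots: {-4, -3, 5, 7}

Each tropical root is a break point of the lower envelope of the lines y = a_i + i · x (there are 5 lines, with slopes 0, 1, ..., 4). Only the lines that attain the minimum somewhere contribute to roots; other lines are dominated. Here the surviving (envelope) indices are i = 4, i = 3, i = 2, i = 1, i = 0.
Intersections between consecutive envelope lines give the roots: for adjacent envelope indices i < j the intersection is x = (a_i − a_j) / (j − i). Reading off the sorted break points: {-4, -3, 5, 7}.
Verification: at each break x_0, at least two indices attain the minimum of min_i(a_i + i · x_0).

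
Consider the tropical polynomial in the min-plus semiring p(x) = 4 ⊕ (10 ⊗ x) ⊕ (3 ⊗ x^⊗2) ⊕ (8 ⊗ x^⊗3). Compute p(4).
p(4) = 4

A tropical monomial a ⊗ x^⊗i evaluates to a + i · x. Evaluating each term at x = 4:
  Term 0 contributes 4 + 0 · 4 = 4
  Term 1 contributes 10 + 1 · 4 = 14
  Term 2 contributes 3 + 2 · 4 = 11
  Term 3 contributes 8 + 3 · 4 = 20
p(4) = ⊕ of these = min[4, 14, 11, 20] = 4.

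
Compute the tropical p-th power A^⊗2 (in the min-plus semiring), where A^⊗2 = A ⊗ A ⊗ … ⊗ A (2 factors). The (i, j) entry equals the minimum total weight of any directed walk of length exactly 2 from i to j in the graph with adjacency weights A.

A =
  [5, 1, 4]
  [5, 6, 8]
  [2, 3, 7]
A^⊗2 =
  [6, 6, 9]
  [10, 6, 9]
  [7, 3, 6]

Each entry (A^⊗2)_ij equals the minimum over all length-2 walks i = v_0 → v_1 → … → v_2 = j of Σ_t A[v_t][v_{t+1}]. For example, for (i, j) = (0, 2) we minimise over 3 possible intermediate vertex sequences; the minimum is 9, attained along the walk 0 → 0 → 2.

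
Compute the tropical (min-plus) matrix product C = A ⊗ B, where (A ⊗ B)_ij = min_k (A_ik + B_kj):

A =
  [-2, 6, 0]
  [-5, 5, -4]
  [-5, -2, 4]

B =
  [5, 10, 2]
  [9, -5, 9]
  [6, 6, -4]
A ⊗ B =
  [3, 1, -4]
  [0, 0, -8]
  [0, -7, -3]

Apply the min-plus product entry-by-entry:
  C[0][0] = min over k of (A[0][0] + B[0][0] = -2 + 5 = 3, A[0][1] + B[1][0] = 6 + 9 = 15, A[0][2] + B[2][0] = 0 + 6 = 6) = 3 (attained at k = 0)
  C[0][1] = min over k of (A[0][0] + B[0][1] = -2 + 10 = 8, A[0][1] + B[1][1] = 6 + -5 = 1, A[0][2] + B[2][1] = 0 + 6 = 6) = 1 (attained at k = 1)
  C[0][2] = min over k of (A[0][0] + B[0][2] = -2 + 2 = 0, A[0][1] + B[1][2] = 6 + 9 = 15, A[0][2] + B[2][2] = 0 + -4 = -4) = -4 (attained at k = 2)
  C[1][0] = min over k of (A[1][0] + B[0][0] = -5 + 5 = 0, A[1][1] + B[1][0] = 5 + 9 = 14, A[1][2] + B[2][0] = -4 + 6 = 2) = 0 (attained at k = 0)
  C[1][1] = min over k of (A[1][0] + B[0][1] = -5 + 10 = 5, A[1][1] + B[1][1] = 5 + -5 = 0, A[1][2] + B[2][1] = -4 + 6 = 2) = 0 (attained at k = 1)
  C[1][2] = min over k of (A[1][0] + B[0][2] = -5 + 2 = -3, A[1][1] + B[1][2] = 5 + 9 = 14, A[1][2] + B[2][2] = -4 + -4 = -8) = -8 (attained at k = 2)
  C[2][0] = min over k of (A[2][0] + B[0][0] = -5 + 5 = 0, A[2][1] + B[1][0] = -2 + 9 = 7, A[2][2] + B[2][0] = 4 + 6 = 10) = 0 (attained at k = 0)
  C[2][1] = min over k of (A[2][0] + B[0][1] = -5 + 10 = 5, A[2][1] + B[1][1] = -2 + -5 = -7, A[2][2] + B[2][1] = 4 + 6 = 10) = -7 (attained at k = 1)
  C[2][2] = min over k of (A[2][0] + B[0][2] = -5 + 2 = -3, A[2][1] + B[1][2] = -2 + 9 = 7, A[2][2] + B[2][2] = 4 + -4 = 0) = -3 (attained at k = 0)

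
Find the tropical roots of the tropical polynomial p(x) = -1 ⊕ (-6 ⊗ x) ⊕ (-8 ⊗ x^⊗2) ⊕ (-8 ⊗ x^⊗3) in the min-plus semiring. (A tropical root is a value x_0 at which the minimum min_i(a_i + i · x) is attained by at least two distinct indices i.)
Roots: {0, 2, 5}

Each tropical root is a break point of the lower envelope of the lines y = a_i + i · x (there are 4 lines, with slopes 0, 1, ..., 3). Only the lines that attain the minimum somewhere contribute to roots; other lines are dominated. Here the surviving (envelope) indices are i = 3, i = 2, i = 1, i = 0.
Intersections between consecutive envelope lines give the roots: for adjacent envelope indices i < j the intersection is x = (a_i − a_j) / (j − i). Reading off the sorted break points: {0, 2, 5}.
Verification: at each break x_0, at least two indices attain the minimum of min_i(a_i + i · x_0).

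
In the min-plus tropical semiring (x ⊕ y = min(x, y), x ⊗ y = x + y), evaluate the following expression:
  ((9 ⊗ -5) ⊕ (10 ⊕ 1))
((9 ⊗ -5) ⊕ (10 ⊕ 1)) = 1

Expand innermost to outermost. Recall ⊕ takes the minimum of its arguments and ⊗ takes their sum. Working out the expression ((9 ⊗ -5) ⊕ (10 ⊕ 1)) gives 1.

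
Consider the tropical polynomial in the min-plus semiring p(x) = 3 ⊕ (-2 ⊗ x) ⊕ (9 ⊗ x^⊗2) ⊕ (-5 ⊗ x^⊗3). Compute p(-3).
p(-3) = -14

A tropical monomial a ⊗ x^⊗i evaluates to a + i · x. Evaluating each term at x = -3:
  Term 0 contributes 3 + 0 · -3 = 3
  Term 1 contributes -2 + 1 · -3 = -5
  Term 2 contributes 9 + 2 · -3 = 3
  Term 3 contributes -5 + 3 · -3 = -14
p(-3) = ⊕ of these = min[3, -5, 3, -14] = -14.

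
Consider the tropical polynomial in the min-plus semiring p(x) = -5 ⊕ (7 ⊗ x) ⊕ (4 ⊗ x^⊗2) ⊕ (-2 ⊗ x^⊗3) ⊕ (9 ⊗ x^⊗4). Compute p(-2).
p(-2) = -8

A tropical monomial a ⊗ x^⊗i evaluates to a + i · x. Evaluating each term at x = -2:
  Term 0 contributes -5 + 0 · -2 = -5
  Term 1 contributes 7 + 1 · -2 = 5
  Term 2 contributes 4 + 2 · -2 = 0
  Term 3 contributes -2 + 3 · -2 = -8
  Term 4 contributes 9 + 4 · -2 = 1
p(-2) = ⊕ of these = min[-5, 5, 0, -8, 1] = -8.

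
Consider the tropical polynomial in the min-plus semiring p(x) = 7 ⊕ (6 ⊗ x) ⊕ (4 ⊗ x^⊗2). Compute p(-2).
p(-2) = 0

A tropical monomial a ⊗ x^⊗i evaluates to a + i · x. Evaluating each term at x = -2:
  Term 0 contributes 7 + 0 · -2 = 7
  Term 1 contributes 6 + 1 · -2 = 4
  Term 2 contributes 4 + 2 · -2 = 0
p(-2) = ⊕ of these = min[7, 4, 0] = 0.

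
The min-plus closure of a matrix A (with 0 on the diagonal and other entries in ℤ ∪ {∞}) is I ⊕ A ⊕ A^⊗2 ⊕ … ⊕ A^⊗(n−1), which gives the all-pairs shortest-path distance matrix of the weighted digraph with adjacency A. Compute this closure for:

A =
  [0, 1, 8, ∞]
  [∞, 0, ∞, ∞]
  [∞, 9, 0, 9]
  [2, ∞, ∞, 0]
Closure =
  [0, 1, 8, 17]
  [∞, 0, ∞, ∞]
  [11, 9, 0, 9]
  [2, 3, 10, 0]

This is the Floyd-Warshall all-pairs shortest-path computation. For each intermediate vertex k = 0, 1, …, 3, update dist[i][j] ← min(dist[i][j], dist[i][k] + dist[k][j]). The final matrix gives, for each (i, j), the minimum total weight of any directed path from i to j (possibly empty when i = j).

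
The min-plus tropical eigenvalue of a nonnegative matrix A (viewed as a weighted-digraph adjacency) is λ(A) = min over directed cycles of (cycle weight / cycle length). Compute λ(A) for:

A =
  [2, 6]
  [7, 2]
λ(A) = 2

Enumerate directed cycles and compute their means (weight / length). Sample:
  cycle 0 → 0: weight = 2, length = 1, mean = 2/1 ≈ 2.000
  cycle 1 → 1: weight = 2, length = 1, mean = 2/1 ≈ 2.000
  cycle 0 → 1 → 0: weight = 13, length = 2, mean = 13/2 ≈ 6.500
  cycle 1 → 0 → 1: weight = 13, length = 2, mean = 13/2 ≈ 6.500
Minimum mean = 2.000, attained e.g. along the cycle 0 → 0 with weight 2 and length 1. So λ(A) = 2/1 = 2.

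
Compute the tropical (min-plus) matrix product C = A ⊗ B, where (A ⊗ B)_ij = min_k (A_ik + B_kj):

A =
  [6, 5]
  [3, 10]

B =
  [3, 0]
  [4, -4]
A ⊗ B =
  [9, 1]
  [6, 3]

Apply the min-plus product entry-by-entry:
  C[0][0] = min over k of (A[0][0] + B[0][0] = 6 + 3 = 9, A[0][1] + B[1][0] = 5 + 4 = 9) = 9 (attained at k = 0)
  C[0][1] = min over k of (A[0][0] + B[0][1] = 6 + 0 = 6, A[0][1] + B[1][1] = 5 + -4 = 1) = 1 (attained at k = 1)
  C[1][0] = min over k of (A[1][0] + B[0][0] = 3 + 3 = 6, A[1][1] + B[1][0] = 10 + 4 = 14) = 6 (attained at k = 0)
  C[1][1] = min over k of (A[1][0] + B[0][1] = 3 + 0 = 3, A[1][1] + B[1][1] = 10 + -4 = 6) = 3 (attained at k = 0)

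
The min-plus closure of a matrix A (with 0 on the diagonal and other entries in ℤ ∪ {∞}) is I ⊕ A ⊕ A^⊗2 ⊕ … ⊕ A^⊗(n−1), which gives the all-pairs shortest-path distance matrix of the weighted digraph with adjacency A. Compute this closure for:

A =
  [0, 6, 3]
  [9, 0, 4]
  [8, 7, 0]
Closure =
  [0, 6, 3]
  [9, 0, 4]
  [8, 7, 0]

This is the Floyd-Warshall all-pairs shortest-path computation. For each intermediate vertex k = 0, 1, …, 2, update dist[i][j] ← min(dist[i][j], dist[i][k] + dist[k][j]). The final matrix gives, for each (i, j), the minimum total weight of any directed path from i to j (possibly empty when i = j).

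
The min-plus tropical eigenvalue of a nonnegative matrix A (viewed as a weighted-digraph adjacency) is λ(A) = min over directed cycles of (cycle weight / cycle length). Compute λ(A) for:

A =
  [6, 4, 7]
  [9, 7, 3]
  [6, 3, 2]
λ(A) = 2

Enumerate directed cycles and compute their means (weight / length). Sample:
  cycle 0 → 0: weight = 6, length = 1, mean = 6/1 ≈ 6.000
  cycle 1 → 1: weight = 7, length = 1, mean = 7/1 ≈ 7.000
  cycle 2 → 2: weight = 2, length = 1, mean = 2/1 ≈ 2.000
  cycle 0 → 1 → 0: weight = 13, length = 2, mean = 13/2 ≈ 6.500
  cycle 0 → 2 → 0: weight = 13, length = 2, mean = 13/2 ≈ 6.500
  cycle 1 → 0 → 1: weight = 13, length = 2, mean = 13/2 ≈ 6.500
Minimum mean = 2.000, attained e.g. along the cycle 2 → 2 with weight 2 and length 1. So λ(A) = 2/1 = 2.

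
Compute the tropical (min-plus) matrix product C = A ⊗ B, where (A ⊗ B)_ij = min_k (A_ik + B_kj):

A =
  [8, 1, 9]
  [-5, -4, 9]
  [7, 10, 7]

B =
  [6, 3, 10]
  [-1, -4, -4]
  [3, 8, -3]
A ⊗ B =
  [0, -3, -3]
  [-5, -8, -8]
  [9, 6, 4]

Apply the min-plus product entry-by-entry:
  C[0][0] = min over k of (A[0][0] + B[0][0] = 8 + 6 = 14, A[0][1] + B[1][0] = 1 + -1 = 0, A[0][2] + B[2][0] = 9 + 3 = 12) = 0 (attained at k = 1)
  C[0][1] = min over k of (A[0][0] + B[0][1] = 8 + 3 = 11, A[0][1] + B[1][1] = 1 + -4 = -3, A[0][2] + B[2][1] = 9 + 8 = 17) = -3 (attained at k = 1)
  C[0][2] = min over k of (A[0][0] + B[0][2] = 8 + 10 = 18, A[0][1] + B[1][2] = 1 + -4 = -3, A[0][2] + B[2][2] = 9 + -3 = 6) = -3 (attained at k = 1)
  C[1][0] = min over k of (A[1][0] + B[0][0] = -5 + 6 = 1, A[1][1] + B[1][0] = -4 + -1 = -5, A[1][2] + B[2][0] = 9 + 3 = 12) = -5 (attained at k = 1)
  C[1][1] = min over k of (A[1][0] + B[0][1] = -5 + 3 = -2, A[1][1] + B[1][1] = -4 + -4 = -8, A[1][2] + B[2][1] = 9 + 8 = 17) = -8 (attained at k = 1)
  C[1][2] = min over k of (A[1][0] + B[0][2] = -5 + 10 = 5, A[1][1] + B[1][2] = -4 + -4 = -8, A[1][2] + B[2][2] = 9 + -3 = 6) = -8 (attained at k = 1)
  C[2][0] = min over k of (A[2][0] + B[0][0] = 7 + 6 = 13, A[2][1] + B[1][0] = 10 + -1 = 9, A[2][2] + B[2][0] = 7 + 3 = 10) = 9 (attained at k = 1)
  C[2][1] = min over k of (A[2][0] + B[0][1] = 7 + 3 = 10, A[2][1] + B[1][1] = 10 + -4 = 6, A[2][2] + B[2][1] = 7 + 8 = 15) = 6 (attained at k = 1)
  C[2][2] = min over k of (A[2][0] + B[0][2] = 7 + 10 = 17, A[2][1] + B[1][2] = 10 + -4 = 6, A[2][2] + B[2][2] = 7 + -3 = 4) = 4 (attained at k = 2)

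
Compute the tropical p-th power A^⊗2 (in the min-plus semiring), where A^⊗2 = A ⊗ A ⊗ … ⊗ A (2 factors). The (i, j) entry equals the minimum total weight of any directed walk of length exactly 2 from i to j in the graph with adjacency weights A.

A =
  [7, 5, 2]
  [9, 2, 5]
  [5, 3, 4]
A^⊗2 =
  [7, 5, 6]
  [10, 4, 7]
  [9, 5, 7]

Each entry (A^⊗2)_ij equals the minimum over all length-2 walks i = v_0 → v_1 → … → v_2 = j of Σ_t A[v_t][v_{t+1}]. For example, for (i, j) = (0, 2) we minimise over 3 possible intermediate vertex sequences; the minimum is 6, attained along the walk 0 → 2 → 2.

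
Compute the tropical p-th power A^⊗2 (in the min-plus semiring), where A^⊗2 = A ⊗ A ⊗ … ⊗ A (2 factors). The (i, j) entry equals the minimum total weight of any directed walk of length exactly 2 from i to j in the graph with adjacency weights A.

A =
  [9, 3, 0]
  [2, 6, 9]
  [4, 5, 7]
A^⊗2 =
  [4, 5, 7]
  [8, 5, 2]
  [7, 7, 4]

Each entry (A^⊗2)_ij equals the minimum over all length-2 walks i = v_0 → v_1 → … → v_2 = j of Σ_t A[v_t][v_{t+1}]. For example, for (i, j) = (0, 2) we minimise over 3 possible intermediate vertex sequences; the minimum is 7, attained along the walk 0 → 2 → 2.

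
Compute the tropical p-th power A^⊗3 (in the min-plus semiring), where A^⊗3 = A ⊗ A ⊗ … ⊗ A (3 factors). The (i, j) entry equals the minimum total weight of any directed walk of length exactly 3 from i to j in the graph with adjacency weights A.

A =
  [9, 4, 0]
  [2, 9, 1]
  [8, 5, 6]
A^⊗3 =
  [7, 10, 6]
  [8, 7, 7]
  [13, 11, 7]

Each entry (A^⊗3)_ij equals the minimum over all length-3 walks i = v_0 → v_1 → … → v_3 = j of Σ_t A[v_t][v_{t+1}]. For example, for (i, j) = (0, 2) we minimise over 9 possible intermediate vertex sequences; the minimum is 6, attained along the walk 0 → 1 → 0 → 2.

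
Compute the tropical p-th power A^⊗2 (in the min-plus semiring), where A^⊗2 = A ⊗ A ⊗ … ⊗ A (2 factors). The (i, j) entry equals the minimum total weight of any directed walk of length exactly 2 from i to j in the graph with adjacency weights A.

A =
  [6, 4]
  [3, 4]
A^⊗2 =
  [7, 8]
  [7, 7]

Each entry (A^⊗2)_ij equals the minimum over all length-2 walks i = v_0 → v_1 → … → v_2 = j of Σ_t A[v_t][v_{t+1}]. For example, for (i, j) = (0, 1) we minimise over 2 possible intermediate vertex sequences; the minimum is 8, attained along the walk 0 → 1 → 1.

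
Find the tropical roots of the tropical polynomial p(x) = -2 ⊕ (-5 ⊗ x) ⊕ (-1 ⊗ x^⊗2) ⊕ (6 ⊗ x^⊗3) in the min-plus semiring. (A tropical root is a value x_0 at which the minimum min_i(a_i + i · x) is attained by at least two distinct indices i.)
Roots: {-7, -4, 3}

Each tropical root is a break point of the lower envelope of the lines y = a_i + i · x (there are 4 lines, with slopes 0, 1, ..., 3). Only the lines that attain the minimum somewhere contribute to roots; other lines are dominated. Here the surviving (envelope) indices are i = 3, i = 2, i = 1, i = 0.
Intersections between consecutive envelope lines give the roots: for adjacent envelope indices i < j the intersection is x = (a_i − a_j) / (j − i). Reading off the sorted break points: {-7, -4, 3}.
Verification: at each break x_0, at least two indices attain the minimum of min_i(a_i + i · x_0).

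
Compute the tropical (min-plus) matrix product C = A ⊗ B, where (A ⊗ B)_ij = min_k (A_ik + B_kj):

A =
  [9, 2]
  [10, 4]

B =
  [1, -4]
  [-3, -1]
A ⊗ B =
  [-1, 1]
  [1, 3]

Apply the min-plus product entry-by-entry:
  C[0][0] = min over k of (A[0][0] + B[0][0] = 9 + 1 = 10, A[0][1] + B[1][0] = 2 + -3 = -1) = -1 (attained at k = 1)
  C[0][1] = min over k of (A[0][0] + B[0][1] = 9 + -4 = 5, A[0][1] + B[1][1] = 2 + -1 = 1) = 1 (attained at k = 1)
  C[1][0] = min over k of (A[1][0] + B[0][0] = 10 + 1 = 11, A[1][1] + B[1][0] = 4 + -3 = 1) = 1 (attained at k = 1)
  C[1][1] = min over k of (A[1][0] + B[0][1] = 10 + -4 = 6, A[1][1] + B[1][1] = 4 + -1 = 3) = 3 (attained at k = 1)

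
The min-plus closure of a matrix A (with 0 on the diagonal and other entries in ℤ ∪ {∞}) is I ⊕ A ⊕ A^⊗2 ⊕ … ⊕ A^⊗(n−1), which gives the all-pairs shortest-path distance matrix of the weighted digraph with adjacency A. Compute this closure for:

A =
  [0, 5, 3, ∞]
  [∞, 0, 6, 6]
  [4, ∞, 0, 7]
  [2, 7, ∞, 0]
Closure =
  [0, 5, 3, 10]
  [8, 0, 6, 6]
  [4, 9, 0, 7]
  [2, 7, 5, 0]

This is the Floyd-Warshall all-pairs shortest-path computation. For each intermediate vertex k = 0, 1, …, 3, update dist[i][j] ← min(dist[i][j], dist[i][k] + dist[k][j]). The final matrix gives, for each (i, j), the minimum total weight of any directed path from i to j (possibly empty when i = j).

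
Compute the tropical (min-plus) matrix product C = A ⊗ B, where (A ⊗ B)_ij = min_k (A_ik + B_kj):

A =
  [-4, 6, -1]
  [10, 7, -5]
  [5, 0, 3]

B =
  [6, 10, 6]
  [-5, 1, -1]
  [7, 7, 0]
A ⊗ B =
  [1, 6, -1]
  [2, 2, -5]
  [-5, 1, -1]

Apply the min-plus product entry-by-entry:
  C[0][0] = min over k of (A[0][0] + B[0][0] = -4 + 6 = 2, A[0][1] + B[1][0] = 6 + -5 = 1, A[0][2] + B[2][0] = -1 + 7 = 6) = 1 (attained at k = 1)
  C[0][1] = min over k of (A[0][0] + B[0][1] = -4 + 10 = 6, A[0][1] + B[1][1] = 6 + 1 = 7, A[0][2] + B[2][1] = -1 + 7 = 6) = 6 (attained at k = 0)
  C[0][2] = min over k of (A[0][0] + B[0][2] = -4 + 6 = 2, A[0][1] + B[1][2] = 6 + -1 = 5, A[0][2] + B[2][2] = -1 + 0 = -1) = -1 (attained at k = 2)
  C[1][0] = min over k of (A[1][0] + B[0][0] = 10 + 6 = 16, A[1][1] + B[1][0] = 7 + -5 = 2, A[1][2] + B[2][0] = -5 + 7 = 2) = 2 (attained at k = 1)
  C[1][1] = min over k of (A[1][0] + B[0][1] = 10 + 10 = 20, A[1][1] + B[1][1] = 7 + 1 = 8, A[1][2] + B[2][1] = -5 + 7 = 2) = 2 (attained at k = 2)
  C[1][2] = min over k of (A[1][0] + B[0][2] = 10 + 6 = 16, A[1][1] + B[1][2] = 7 + -1 = 6, A[1][2] + B[2][2] = -5 + 0 = -5) = -5 (attained at k = 2)
  C[2][0] = min over k of (A[2][0] + B[0][0] = 5 + 6 = 11, A[2][1] + B[1][0] = 0 + -5 = -5, A[2][2] + B[2][0] = 3 + 7 = 10) = -5 (attained at k = 1)
  C[2][1] = min over k of (A[2][0] + B[0][1] = 5 + 10 = 15, A[2][1] + B[1][1] = 0 + 1 = 1, A[2][2] + B[2][1] = 3 + 7 = 10) = 1 (attained at k = 1)
  C[2][2] = min over k of (A[2][0] + B[0][2] = 5 + 6 = 11, A[2][1] + B[1][2] = 0 + -1 = -1, A[2][2] + B[2][2] = 3 + 0 = 3) = -1 (attained at k = 1)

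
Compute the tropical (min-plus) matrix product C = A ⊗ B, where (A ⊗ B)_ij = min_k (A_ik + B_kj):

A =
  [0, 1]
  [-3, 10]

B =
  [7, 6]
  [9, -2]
A ⊗ B =
  [7, -1]
  [4, 3]

Apply the min-plus product entry-by-entry:
  C[0][0] = min over k of (A[0][0] + B[0][0] = 0 + 7 = 7, A[0][1] + B[1][0] = 1 + 9 = 10) = 7 (attained at k = 0)
  C[0][1] = min over k of (A[0][0] + B[0][1] = 0 + 6 = 6, A[0][1] + B[1][1] = 1 + -2 = -1) = -1 (attained at k = 1)
  C[1][0] = min over k of (A[1][0] + B[0][0] = -3 + 7 = 4, A[1][1] + B[1][0] = 10 + 9 = 19) = 4 (attained at k = 0)
  C[1][1] = min over k of (A[1][0] + B[0][1] = -3 + 6 = 3, A[1][1] + B[1][1] = 10 + -2 = 8) = 3 (attained at k = 0)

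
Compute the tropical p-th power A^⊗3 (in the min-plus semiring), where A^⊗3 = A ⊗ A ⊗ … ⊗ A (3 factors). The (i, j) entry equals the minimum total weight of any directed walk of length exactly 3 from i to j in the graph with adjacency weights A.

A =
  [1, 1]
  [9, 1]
A^⊗3 =
  [3, 3]
  [11, 3]

Each entry (A^⊗3)_ij equals the minimum over all length-3 walks i = v_0 → v_1 → … → v_3 = j of Σ_t A[v_t][v_{t+1}]. For example, for (i, j) = (0, 1) we minimise over 4 possible intermediate vertex sequences; the minimum is 3, attained along the walk 0 → 0 → 0 → 1.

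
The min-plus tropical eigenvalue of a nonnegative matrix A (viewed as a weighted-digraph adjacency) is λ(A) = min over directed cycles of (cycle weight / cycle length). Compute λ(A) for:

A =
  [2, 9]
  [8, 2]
λ(A) = 2

Enumerate directed cycles and compute their means (weight / length). Sample:
  cycle 0 → 0: weight = 2, length = 1, mean = 2/1 ≈ 2.000
  cycle 1 → 1: weight = 2, length = 1, mean = 2/1 ≈ 2.000
  cycle 0 → 1 → 0: weight = 17, length = 2, mean = 17/2 ≈ 8.500
  cycle 1 → 0 → 1: weight = 17, length = 2, mean = 17/2 ≈ 8.500
Minimum mean = 2.000, attained e.g. along the cycle 0 → 0 with weight 2 and length 1. So λ(A) = 2/1 = 2.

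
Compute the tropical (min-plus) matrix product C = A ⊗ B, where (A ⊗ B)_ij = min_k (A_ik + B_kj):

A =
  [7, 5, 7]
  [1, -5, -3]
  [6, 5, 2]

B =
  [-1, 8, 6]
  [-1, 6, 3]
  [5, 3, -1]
A ⊗ B =
  [4, 10, 6]
  [-6, 0, -4]
  [4, 5, 1]

Apply the min-plus product entry-by-entry:
  C[0][0] = min over k of (A[0][0] + B[0][0] = 7 + -1 = 6, A[0][1] + B[1][0] = 5 + -1 = 4, A[0][2] + B[2][0] = 7 + 5 = 12) = 4 (attained at k = 1)
  C[0][1] = min over k of (A[0][0] + B[0][1] = 7 + 8 = 15, A[0][1] + B[1][1] = 5 + 6 = 11, A[0][2] + B[2][1] = 7 + 3 = 10) = 10 (attained at k = 2)
  C[0][2] = min over k of (A[0][0] + B[0][2] = 7 + 6 = 13, A[0][1] + B[1][2] = 5 + 3 = 8, A[0][2] + B[2][2] = 7 + -1 = 6) = 6 (attained at k = 2)
  C[1][0] = min over k of (A[1][0] + B[0][0] = 1 + -1 = 0, A[1][1] + B[1][0] = -5 + -1 = -6, A[1][2] + B[2][0] = -3 + 5 = 2) = -6 (attained at k = 1)
  C[1][1] = min over k of (A[1][0] + B[0][1] = 1 + 8 = 9, A[1][1] + B[1][1] = -5 + 6 = 1, A[1][2] + B[2][1] = -3 + 3 = 0) = 0 (attained at k = 2)
  C[1][2] = min over k of (A[1][0] + B[0][2] = 1 + 6 = 7, A[1][1] + B[1][2] = -5 + 3 = -2, A[1][2] + B[2][2] = -3 + -1 = -4) = -4 (attained at k = 2)
  C[2][0] = min over k of (A[2][0] + B[0][0] = 6 + -1 = 5, A[2][1] + B[1][0] = 5 + -1 = 4, A[2][2] + B[2][0] = 2 + 5 = 7) = 4 (attained at k = 1)
  C[2][1] = min over k of (A[2][0] + B[0][1] = 6 + 8 = 14, A[2][1] + B[1][1] = 5 + 6 = 11, A[2][2] + B[2][1] = 2 + 3 = 5) = 5 (attained at k = 2)
  C[2][2] = min over k of (A[2][0] + B[0][2] = 6 + 6 = 12, A[2][1] + B[1][2] = 5 + 3 = 8, A[2][2] + B[2][2] = 2 + -1 = 1) = 1 (attained at k = 2)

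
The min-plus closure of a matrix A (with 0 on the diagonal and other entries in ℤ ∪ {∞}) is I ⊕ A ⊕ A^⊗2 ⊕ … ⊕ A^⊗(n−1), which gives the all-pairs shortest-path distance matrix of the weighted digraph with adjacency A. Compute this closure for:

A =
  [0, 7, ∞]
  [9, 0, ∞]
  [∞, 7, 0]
Closure =
  [0, 7, ∞]
  [9, 0, ∞]
  [16, 7, 0]

This is the Floyd-Warshall all-pairs shortest-path computation. For each intermediate vertex k = 0, 1, …, 2, update dist[i][j] ← min(dist[i][j], dist[i][k] + dist[k][j]). The final matrix gives, for each (i, j), the minimum total weight of any directed path from i to j (possibly empty when i = j).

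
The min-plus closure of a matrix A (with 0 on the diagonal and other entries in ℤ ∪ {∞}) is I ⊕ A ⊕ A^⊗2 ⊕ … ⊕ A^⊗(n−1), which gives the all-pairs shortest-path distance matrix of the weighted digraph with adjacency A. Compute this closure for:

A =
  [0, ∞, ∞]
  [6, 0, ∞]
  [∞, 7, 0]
Closure =
  [0, ∞, ∞]
  [6, 0, ∞]
  [13, 7, 0]

This is the Floyd-Warshall all-pairs shortest-path computation. For each intermediate vertex k = 0, 1, …, 2, update dist[i][j] ← min(dist[i][j], dist[i][k] + dist[k][j]). The final matrix gives, for each (i, j), the minimum total weight of any directed path from i to j (possibly empty when i = j).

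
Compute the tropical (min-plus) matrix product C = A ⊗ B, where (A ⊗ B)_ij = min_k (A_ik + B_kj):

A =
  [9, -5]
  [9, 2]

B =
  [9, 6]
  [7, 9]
A ⊗ B =
  [2, 4]
  [9, 11]

Apply the min-plus product entry-by-entry:
  C[0][0] = min over k of (A[0][0] + B[0][0] = 9 + 9 = 18, A[0][1] + B[1][0] = -5 + 7 = 2) = 2 (attained at k = 1)
  C[0][1] = min over k of (A[0][0] + B[0][1] = 9 + 6 = 15, A[0][1] + B[1][1] = -5 + 9 = 4) = 4 (attained at k = 1)
  C[1][0] = min over k of (A[1][0] + B[0][0] = 9 + 9 = 18, A[1][1] + B[1][0] = 2 + 7 = 9) = 9 (attained at k = 1)
  C[1][1] = min over k of (A[1][0] + B[0][1] = 9 + 6 = 15, A[1][1] + B[1][1] = 2 + 9 = 11) = 11 (attained at k = 1)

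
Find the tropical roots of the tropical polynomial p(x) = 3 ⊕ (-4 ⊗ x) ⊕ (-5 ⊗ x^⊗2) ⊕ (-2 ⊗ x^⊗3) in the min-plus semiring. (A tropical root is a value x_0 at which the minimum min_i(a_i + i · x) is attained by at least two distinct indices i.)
Roots: {-3, 1, 7}

Each tropical root is a break point of the lower envelope of the lines y = a_i + i · x (there are 4 lines, with slopes 0, 1, ..., 3). Only the lines that attain the minimum somewhere contribute to roots; other lines are dominated. Here the surviving (envelope) indices are i = 3, i = 2, i = 1, i = 0.
Intersections between consecutive envelope lines give the roots: for adjacent envelope indices i < j the intersection is x = (a_i − a_j) / (j − i). Reading off the sorted break points: {-3, 1, 7}.
Verification: at each break x_0, at least two indices attain the minimum of min_i(a_i + i · x_0).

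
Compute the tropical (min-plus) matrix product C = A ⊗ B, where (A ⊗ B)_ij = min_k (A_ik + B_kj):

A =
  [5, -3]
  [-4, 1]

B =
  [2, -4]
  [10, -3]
A ⊗ B =
  [7, -6]
  [-2, -8]

Apply the min-plus product entry-by-entry:
  C[0][0] = min over k of (A[0][0] + B[0][0] = 5 + 2 = 7, A[0][1] + B[1][0] = -3 + 10 = 7) = 7 (attained at k = 0)
  C[0][1] = min over k of (A[0][0] + B[0][1] = 5 + -4 = 1, A[0][1] + B[1][1] = -3 + -3 = -6) = -6 (attained at k = 1)
  C[1][0] = min over k of (A[1][0] + B[0][0] = -4 + 2 = -2, A[1][1] + B[1][0] = 1 + 10 = 11) = -2 (attained at k = 0)
  C[1][1] = min over k of (A[1][0] + B[0][1] = -4 + -4 = -8, A[1][1] + B[1][1] = 1 + -3 = -2) = -8 (attained at k = 0)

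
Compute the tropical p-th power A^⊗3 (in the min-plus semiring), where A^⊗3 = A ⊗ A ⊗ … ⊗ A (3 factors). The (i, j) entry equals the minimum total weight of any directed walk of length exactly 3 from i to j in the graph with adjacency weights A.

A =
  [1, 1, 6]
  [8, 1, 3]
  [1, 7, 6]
A^⊗3 =
  [3, 3, 5]
  [5, 3, 5]
  [3, 3, 5]

Each entry (A^⊗3)_ij equals the minimum over all length-3 walks i = v_0 → v_1 → … → v_3 = j of Σ_t A[v_t][v_{t+1}]. For example, for (i, j) = (0, 2) we minimise over 9 possible intermediate vertex sequences; the minimum is 5, attained along the walk 0 → 0 → 1 → 2.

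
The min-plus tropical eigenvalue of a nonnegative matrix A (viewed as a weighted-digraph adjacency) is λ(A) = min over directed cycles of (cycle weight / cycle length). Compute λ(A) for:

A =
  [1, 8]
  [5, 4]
λ(A) = 1

Enumerate directed cycles and compute their means (weight / length). Sample:
  cycle 0 → 0: weight = 1, length = 1, mean = 1/1 ≈ 1.000
  cycle 1 → 1: weight = 4, length = 1, mean = 4/1 ≈ 4.000
  cycle 0 → 1 → 0: weight = 13, length = 2, mean = 13/2 ≈ 6.500
  cycle 1 → 0 → 1: weight = 13, length = 2, mean = 13/2 ≈ 6.500
Minimum mean = 1.000, attained e.g. along the cycle 0 → 0 with weight 1 and length 1. So λ(A) = 1/1 = 1.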